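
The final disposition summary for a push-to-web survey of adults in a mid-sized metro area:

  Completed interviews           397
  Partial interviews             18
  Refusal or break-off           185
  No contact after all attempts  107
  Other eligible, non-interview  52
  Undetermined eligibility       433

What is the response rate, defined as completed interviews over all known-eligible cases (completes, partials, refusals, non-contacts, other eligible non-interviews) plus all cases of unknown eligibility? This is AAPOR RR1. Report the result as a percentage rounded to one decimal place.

Numerator = 397
Denom = 397 + 18 + 185 + 107 + 52 + 433 = 1192
RR1 = 397 / 1192 = 0.3331

33.3%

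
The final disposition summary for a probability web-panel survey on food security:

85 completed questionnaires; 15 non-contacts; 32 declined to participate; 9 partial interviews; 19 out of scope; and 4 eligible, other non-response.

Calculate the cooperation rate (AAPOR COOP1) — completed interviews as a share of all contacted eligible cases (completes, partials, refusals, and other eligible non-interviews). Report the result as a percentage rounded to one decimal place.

65.4%

Top: 85
Denominator: 85 + 9 + 32 + 4 = 130
COOP1 = 85 / 130 = 0.6538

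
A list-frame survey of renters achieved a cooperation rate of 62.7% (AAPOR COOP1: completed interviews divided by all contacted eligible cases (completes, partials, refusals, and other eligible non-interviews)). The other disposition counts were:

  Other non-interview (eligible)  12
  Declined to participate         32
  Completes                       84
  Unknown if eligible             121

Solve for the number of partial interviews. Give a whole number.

COOP1 = 84 / D = 0.627
D = 84 / 0.627 = 134.0
Remaining denominator categories sum to 128
partial interviews = 134.0 − 128 ≈ 6

6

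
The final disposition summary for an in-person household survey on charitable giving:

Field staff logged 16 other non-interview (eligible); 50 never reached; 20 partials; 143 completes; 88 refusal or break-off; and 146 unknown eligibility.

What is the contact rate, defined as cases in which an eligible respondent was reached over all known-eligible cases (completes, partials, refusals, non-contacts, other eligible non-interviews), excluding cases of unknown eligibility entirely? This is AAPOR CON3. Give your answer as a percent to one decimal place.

84.2%

Numerator: 143 + 20 + 88 + 16 = 267
Base: 143 + 20 + 88 + 50 + 16 = 317
CON3 = 267 / 317 = 0.8423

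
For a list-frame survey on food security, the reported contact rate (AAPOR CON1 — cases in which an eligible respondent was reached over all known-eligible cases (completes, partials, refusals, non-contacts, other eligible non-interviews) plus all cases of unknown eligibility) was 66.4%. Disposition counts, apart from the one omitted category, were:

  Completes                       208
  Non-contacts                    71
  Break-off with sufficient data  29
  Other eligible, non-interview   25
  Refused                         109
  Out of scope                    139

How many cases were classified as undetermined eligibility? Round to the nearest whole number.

Top: 208 + 29 + 109 + 25 = 371
CON1 = 371 / D = 0.664
D = 371 / 0.664 = 558.7
Remaining denominator categories sum to 442
undetermined eligibility = 558.7 − 442 ≈ 117

117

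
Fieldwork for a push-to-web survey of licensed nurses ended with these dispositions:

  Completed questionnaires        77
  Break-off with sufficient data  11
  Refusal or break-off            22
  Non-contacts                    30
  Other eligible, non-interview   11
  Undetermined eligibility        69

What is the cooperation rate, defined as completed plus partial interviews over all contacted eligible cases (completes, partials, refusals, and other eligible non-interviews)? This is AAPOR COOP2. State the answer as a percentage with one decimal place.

72.7%

Top → 77 + 11 = 88
Base → 77 + 11 + 22 + 11 = 121
COOP2 = 88 / 121 = 0.7273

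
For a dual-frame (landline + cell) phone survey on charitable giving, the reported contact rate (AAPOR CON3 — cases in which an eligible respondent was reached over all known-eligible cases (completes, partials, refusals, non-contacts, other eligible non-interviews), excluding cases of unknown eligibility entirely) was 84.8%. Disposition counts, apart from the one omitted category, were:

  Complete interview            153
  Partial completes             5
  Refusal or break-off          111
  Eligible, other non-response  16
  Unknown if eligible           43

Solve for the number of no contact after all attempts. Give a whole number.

51

Num = 153 + 5 + 111 + 16 = 285
CON3 = 285 / D = 0.848
D = 285 / 0.848 = 336.1
Rest of base = 285
no contact after all attempts = 336.1 − 285 ≈ 51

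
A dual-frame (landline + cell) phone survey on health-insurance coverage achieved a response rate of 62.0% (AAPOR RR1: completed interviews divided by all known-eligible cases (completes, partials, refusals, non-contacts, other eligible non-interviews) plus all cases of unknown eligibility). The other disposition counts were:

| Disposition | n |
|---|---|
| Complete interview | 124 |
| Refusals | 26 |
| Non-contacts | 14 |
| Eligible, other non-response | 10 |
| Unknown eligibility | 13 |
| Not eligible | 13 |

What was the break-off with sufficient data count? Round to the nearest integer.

13

RR1 = 124 / D = 0.620
D = 124 / 0.620 = 200.0
Remaining denominator categories sum to 187
break-off with sufficient data = 200.0 − 187 ≈ 13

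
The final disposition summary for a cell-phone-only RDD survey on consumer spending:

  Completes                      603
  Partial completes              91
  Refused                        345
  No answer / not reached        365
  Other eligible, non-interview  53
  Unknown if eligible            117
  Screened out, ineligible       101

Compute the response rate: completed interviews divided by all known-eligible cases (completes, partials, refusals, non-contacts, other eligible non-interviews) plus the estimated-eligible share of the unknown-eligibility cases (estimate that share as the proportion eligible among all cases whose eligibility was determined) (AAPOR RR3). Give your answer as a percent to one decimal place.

Num → 603
Determined eligible → 603 + 91 + 345 + 365 + 53 = 1457
e = 1457 / (1457 + 101) = 1457 / 1558 = 0.9352
Eligible share of unknowns → 0.9352 × 117 = 109.42
Base → 1457 + 109.42 = 1566.42
RR3 = 603 / 1566.42 = 0.3850

38.5%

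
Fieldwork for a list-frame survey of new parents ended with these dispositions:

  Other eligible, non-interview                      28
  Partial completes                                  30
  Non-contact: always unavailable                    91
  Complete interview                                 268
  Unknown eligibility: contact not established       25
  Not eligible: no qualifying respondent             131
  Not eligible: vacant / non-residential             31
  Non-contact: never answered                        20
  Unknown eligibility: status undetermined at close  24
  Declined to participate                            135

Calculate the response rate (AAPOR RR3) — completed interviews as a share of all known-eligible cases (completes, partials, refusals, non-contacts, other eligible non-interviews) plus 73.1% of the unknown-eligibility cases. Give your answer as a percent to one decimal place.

44.1%

No answer / not reached = 20 + 91 = 111
Eligibility not determined = 25 + 24 = 49
Ineligible = 131 + 31 = 162
Top: 268
Determined eligible: 268 + 30 + 135 + 111 + 28 = 572
Eligible share of unknowns: 0.7310 × 49 = 35.82
Denom: 572 + 35.82 = 607.82
RR3 = 268 / 607.82 = 0.4409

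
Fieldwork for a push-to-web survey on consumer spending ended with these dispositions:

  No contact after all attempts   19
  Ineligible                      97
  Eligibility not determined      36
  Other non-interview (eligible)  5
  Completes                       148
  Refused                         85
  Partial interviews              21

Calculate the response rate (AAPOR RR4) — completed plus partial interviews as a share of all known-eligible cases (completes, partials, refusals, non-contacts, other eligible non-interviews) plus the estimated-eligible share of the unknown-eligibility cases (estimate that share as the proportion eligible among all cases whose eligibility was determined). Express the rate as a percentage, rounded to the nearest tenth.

Numerator: 148 + 21 = 169
Determined eligible: 148 + 21 + 85 + 19 + 5 = 278
e = 278 / (278 + 97) = 278 / 375 = 0.7413
Estimated eligible among unknowns: 0.7413 × 36 = 26.69
Base: 278 + 26.69 = 304.69
RR4 = 169 / 304.69 = 0.5547

55.5%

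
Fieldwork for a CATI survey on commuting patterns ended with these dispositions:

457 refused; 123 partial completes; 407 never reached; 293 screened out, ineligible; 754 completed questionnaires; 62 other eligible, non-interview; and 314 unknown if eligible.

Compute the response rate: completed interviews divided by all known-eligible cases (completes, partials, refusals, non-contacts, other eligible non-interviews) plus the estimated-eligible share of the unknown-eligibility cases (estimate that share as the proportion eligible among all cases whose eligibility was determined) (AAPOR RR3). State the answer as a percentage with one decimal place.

Numerator → 754
Known eligible → 754 + 123 + 457 + 407 + 62 = 1803
e = 1803 / (1803 + 293) = 1803 / 2096 = 0.8602
Eligible share of unknowns → 0.8602 × 314 = 270.10
Denominator → 1803 + 270.10 = 2073.10
RR3 = 754 / 2073.10 = 0.3637

36.4%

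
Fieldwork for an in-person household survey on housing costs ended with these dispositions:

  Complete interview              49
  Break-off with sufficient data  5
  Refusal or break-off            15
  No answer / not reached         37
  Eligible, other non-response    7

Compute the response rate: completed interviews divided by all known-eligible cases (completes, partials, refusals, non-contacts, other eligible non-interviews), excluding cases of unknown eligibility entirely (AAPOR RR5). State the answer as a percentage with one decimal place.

43.4%

Top: 49
Base: 49 + 5 + 15 + 37 + 7 = 113
RR5 = 49 / 113 = 0.4336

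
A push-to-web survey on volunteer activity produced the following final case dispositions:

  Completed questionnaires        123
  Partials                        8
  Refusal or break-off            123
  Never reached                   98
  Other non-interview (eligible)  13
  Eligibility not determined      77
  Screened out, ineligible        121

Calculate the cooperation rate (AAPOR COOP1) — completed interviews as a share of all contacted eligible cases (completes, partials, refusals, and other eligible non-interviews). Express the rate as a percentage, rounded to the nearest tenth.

Numerator: 123
Denom: 123 + 8 + 123 + 13 = 267
COOP1 = 123 / 267 = 0.4607

46.1%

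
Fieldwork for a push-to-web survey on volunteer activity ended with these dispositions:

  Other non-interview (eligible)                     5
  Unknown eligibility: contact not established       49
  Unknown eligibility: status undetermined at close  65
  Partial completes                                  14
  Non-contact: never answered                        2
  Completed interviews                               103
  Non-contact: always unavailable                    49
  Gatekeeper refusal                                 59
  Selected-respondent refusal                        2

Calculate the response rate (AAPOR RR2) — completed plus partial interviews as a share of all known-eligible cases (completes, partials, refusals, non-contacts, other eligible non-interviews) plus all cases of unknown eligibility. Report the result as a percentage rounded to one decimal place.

33.6%

Refusal or break-off = 59 + 2 = 61
Non-contacts = 2 + 49 = 51
Unknown if eligible = 49 + 65 = 114
Num: 103 + 14 = 117
Denom: 103 + 14 + 61 + 51 + 5 + 114 = 348
RR2 = 117 / 348 = 0.3362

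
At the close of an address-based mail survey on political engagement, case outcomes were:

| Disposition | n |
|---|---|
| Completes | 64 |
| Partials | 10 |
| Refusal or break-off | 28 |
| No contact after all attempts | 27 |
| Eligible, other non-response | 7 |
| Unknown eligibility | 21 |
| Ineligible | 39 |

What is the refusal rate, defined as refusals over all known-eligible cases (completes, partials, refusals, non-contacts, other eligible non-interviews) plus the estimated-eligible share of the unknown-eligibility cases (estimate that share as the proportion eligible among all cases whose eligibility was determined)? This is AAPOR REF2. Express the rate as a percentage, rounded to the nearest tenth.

Top: 28
Eligible (known): 64 + 10 + 28 + 27 + 7 = 136
e = 136 / (136 + 39) = 136 / 175 = 0.7771
Eligible share of unknowns: 0.7771 × 21 = 16.32
Denom: 136 + 16.32 = 152.32
REF2 = 28 / 152.32 = 0.1838

18.4%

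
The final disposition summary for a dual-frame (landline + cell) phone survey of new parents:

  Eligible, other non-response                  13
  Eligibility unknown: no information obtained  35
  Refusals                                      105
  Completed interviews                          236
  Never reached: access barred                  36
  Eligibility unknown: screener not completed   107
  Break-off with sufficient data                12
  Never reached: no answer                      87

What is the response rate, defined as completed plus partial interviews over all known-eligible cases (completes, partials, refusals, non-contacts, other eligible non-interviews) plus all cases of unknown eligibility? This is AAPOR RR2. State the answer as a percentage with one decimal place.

No contact after all attempts = 87 + 36 = 123
Eligibility not determined = 107 + 35 = 142
Numerator = 236 + 12 = 248
Base = 236 + 12 + 105 + 123 + 13 + 142 = 631
RR2 = 248 / 631 = 0.3930

39.3%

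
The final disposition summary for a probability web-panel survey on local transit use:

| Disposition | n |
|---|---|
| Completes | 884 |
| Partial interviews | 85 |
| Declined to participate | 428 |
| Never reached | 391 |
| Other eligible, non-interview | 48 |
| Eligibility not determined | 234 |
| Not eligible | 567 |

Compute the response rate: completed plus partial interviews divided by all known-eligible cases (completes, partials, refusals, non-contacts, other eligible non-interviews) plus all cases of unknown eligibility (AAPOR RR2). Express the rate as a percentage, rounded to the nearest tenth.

46.8%

Top: 884 + 85 = 969
Denom: 884 + 85 + 428 + 391 + 48 + 234 = 2070
RR2 = 969 / 2070 = 0.4681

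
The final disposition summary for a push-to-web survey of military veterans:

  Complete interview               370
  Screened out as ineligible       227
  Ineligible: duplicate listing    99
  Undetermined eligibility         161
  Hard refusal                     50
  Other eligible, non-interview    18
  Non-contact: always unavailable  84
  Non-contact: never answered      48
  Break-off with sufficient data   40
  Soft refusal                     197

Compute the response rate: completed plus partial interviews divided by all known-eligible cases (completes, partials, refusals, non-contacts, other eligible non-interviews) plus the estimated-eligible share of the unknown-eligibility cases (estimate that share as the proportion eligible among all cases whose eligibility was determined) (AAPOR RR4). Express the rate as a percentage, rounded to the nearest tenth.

Refusal or break-off = 50 + 197 = 247
Never reached = 48 + 84 = 132
Not eligible = 227 + 99 = 326
Top → 370 + 40 = 410
Eligible (known) → 370 + 40 + 247 + 132 + 18 = 807
e = 807 / (807 + 326) = 807 / 1133 = 0.7123
Eligible share of unknowns → 0.7123 × 161 = 114.68
Base → 807 + 114.68 = 921.68
RR4 = 410 / 921.68 = 0.4448

44.5%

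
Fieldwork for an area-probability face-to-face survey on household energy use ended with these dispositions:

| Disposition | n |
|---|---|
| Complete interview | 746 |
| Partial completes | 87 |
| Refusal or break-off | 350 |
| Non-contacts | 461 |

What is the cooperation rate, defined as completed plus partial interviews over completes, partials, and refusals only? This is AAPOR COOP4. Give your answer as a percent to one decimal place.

Numerator = 746 + 87 = 833
Denominator = 746 + 87 + 350 = 1183
COOP4 = 833 / 1183 = 0.7041

70.4%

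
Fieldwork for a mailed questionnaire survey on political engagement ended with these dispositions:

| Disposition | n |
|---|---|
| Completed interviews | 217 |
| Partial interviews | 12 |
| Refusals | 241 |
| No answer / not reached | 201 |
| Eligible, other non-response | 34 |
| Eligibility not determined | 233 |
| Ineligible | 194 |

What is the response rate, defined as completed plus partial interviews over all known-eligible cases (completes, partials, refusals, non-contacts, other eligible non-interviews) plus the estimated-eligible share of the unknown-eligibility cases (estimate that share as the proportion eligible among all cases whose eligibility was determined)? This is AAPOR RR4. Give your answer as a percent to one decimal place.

Num → 217 + 12 = 229
Determined eligible → 217 + 12 + 241 + 201 + 34 = 705
e = 705 / (705 + 194) = 705 / 899 = 0.7842
Eligible share of unknowns → 0.7842 × 233 = 182.72
Denom → 705 + 182.72 = 887.72
RR4 = 229 / 887.72 = 0.2580

25.8%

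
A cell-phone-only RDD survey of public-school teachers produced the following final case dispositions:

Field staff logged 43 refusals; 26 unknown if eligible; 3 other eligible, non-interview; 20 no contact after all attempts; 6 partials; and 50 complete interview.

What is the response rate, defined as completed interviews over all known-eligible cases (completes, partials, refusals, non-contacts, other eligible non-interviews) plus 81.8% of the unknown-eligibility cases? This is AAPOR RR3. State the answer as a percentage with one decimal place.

34.9%

Numerator = 50
Eligible (known) = 50 + 6 + 43 + 20 + 3 = 122
Eligible share of unknowns = 0.8180 × 26 = 21.27
Denominator = 122 + 21.27 = 143.27
RR3 = 50 / 143.27 = 0.3490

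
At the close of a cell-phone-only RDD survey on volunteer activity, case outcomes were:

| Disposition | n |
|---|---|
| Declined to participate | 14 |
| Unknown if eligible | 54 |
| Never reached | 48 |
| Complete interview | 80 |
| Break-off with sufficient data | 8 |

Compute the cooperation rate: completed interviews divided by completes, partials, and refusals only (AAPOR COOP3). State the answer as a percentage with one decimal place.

Numerator = 80
Base = 80 + 8 + 14 = 102
COOP3 = 80 / 102 = 0.7843

78.4%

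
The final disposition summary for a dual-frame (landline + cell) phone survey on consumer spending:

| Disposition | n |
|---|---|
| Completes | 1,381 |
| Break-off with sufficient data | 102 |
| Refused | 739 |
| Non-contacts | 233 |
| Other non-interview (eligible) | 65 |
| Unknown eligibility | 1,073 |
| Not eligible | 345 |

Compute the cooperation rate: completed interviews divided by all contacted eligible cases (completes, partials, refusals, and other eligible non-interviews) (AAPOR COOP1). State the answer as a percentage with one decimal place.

Num = 1381
Base = 1381 + 102 + 739 + 65 = 2287
COOP1 = 1381 / 2287 = 0.6038

60.4%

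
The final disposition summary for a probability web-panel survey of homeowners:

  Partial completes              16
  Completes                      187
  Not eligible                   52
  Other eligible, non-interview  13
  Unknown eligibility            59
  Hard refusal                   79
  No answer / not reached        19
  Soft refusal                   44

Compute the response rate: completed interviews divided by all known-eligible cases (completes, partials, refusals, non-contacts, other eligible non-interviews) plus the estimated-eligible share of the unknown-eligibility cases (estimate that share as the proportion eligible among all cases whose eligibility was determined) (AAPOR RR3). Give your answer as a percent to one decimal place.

45.7%

Refusals = 79 + 44 = 123
Num = 187
Determined eligible = 187 + 16 + 123 + 19 + 13 = 358
e = 358 / (358 + 52) = 358 / 410 = 0.8732
Eligible share of unknowns = 0.8732 × 59 = 51.52
Denominator = 358 + 51.52 = 409.52
RR3 = 187 / 409.52 = 0.4566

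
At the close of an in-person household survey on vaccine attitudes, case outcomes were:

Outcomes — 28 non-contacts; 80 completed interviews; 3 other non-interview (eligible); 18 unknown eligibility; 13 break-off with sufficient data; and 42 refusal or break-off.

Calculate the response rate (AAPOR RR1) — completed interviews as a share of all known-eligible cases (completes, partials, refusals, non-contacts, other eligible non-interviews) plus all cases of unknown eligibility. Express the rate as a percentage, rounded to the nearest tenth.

43.5%

Num: 80
Base: 80 + 13 + 42 + 28 + 3 + 18 = 184
RR1 = 80 / 184 = 0.4348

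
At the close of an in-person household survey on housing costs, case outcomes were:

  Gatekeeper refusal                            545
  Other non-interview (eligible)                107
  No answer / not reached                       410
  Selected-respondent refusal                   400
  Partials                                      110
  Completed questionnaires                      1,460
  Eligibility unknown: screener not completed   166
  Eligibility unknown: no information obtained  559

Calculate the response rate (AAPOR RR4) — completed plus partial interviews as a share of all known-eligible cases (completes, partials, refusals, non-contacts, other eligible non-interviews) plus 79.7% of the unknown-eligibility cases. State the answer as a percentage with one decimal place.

Refusals = 545 + 400 = 945
Eligibility not determined = 166 + 559 = 725
Top = 1460 + 110 = 1570
Eligible (known) = 1460 + 110 + 945 + 410 + 107 = 3032
Estimated eligible among unknowns = 0.7970 × 725 = 577.83
Denom = 3032 + 577.83 = 3609.83
RR4 = 1570 / 3609.83 = 0.4349

43.5%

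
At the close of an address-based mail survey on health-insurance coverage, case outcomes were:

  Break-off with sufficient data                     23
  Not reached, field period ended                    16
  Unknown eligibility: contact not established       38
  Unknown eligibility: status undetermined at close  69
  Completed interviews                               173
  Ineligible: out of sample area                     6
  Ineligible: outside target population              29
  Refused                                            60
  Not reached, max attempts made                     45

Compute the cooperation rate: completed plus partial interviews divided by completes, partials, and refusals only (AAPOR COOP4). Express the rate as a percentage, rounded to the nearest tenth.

76.6%

No answer / not reached = 16 + 45 = 61
Undetermined eligibility = 38 + 69 = 107
Ineligible = 29 + 6 = 35
Top → 173 + 23 = 196
Denom → 173 + 23 + 60 = 256
COOP4 = 196 / 256 = 0.7656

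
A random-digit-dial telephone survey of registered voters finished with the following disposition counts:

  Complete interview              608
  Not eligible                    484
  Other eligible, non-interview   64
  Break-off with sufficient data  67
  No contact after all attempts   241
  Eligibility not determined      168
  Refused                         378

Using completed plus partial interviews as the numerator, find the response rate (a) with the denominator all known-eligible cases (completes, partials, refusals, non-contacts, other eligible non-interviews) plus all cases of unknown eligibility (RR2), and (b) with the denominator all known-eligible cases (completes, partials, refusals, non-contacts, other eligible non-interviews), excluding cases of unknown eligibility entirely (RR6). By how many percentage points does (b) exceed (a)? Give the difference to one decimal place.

5.5

Num = 608 + 67 = 675
Base = 608 + 67 + 378 + 241 + 64 + 168 = 1526
RR2 = 675 / 1526 = 0.4423
Base = 608 + 67 + 378 + 241 + 64 = 1358
RR6 = 675 / 1358 = 0.4971
Difference = 49.71 − 44.23 = 5.48 percentage points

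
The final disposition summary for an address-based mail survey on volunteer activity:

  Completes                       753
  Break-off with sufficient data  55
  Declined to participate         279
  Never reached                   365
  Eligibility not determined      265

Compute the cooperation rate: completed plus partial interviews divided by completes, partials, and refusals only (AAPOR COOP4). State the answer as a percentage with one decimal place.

74.3%

Num: 753 + 55 = 808
Denominator: 753 + 55 + 279 = 1087
COOP4 = 808 / 1087 = 0.7433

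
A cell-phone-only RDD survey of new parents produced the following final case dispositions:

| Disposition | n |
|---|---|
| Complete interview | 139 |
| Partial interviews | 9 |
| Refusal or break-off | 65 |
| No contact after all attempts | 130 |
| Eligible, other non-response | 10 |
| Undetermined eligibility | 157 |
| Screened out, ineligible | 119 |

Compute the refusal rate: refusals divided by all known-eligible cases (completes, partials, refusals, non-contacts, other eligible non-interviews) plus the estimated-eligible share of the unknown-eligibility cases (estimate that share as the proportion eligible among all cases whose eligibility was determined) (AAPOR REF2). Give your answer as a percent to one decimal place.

Numerator = 65
Known eligible = 139 + 9 + 65 + 130 + 10 = 353
e = 353 / (353 + 119) = 353 / 472 = 0.7479
Estimated eligible among unknowns = 0.7479 × 157 = 117.42
Base = 353 + 117.42 = 470.42
REF2 = 65 / 470.42 = 0.1382

13.8%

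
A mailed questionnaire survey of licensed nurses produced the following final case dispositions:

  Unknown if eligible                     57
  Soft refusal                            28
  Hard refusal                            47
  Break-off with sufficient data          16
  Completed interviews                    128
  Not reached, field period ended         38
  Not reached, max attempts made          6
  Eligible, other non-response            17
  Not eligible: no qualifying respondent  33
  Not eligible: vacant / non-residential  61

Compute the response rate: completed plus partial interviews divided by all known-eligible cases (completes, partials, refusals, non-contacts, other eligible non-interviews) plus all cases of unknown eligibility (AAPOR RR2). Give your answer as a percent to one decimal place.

Refused = 47 + 28 = 75
No contact after all attempts = 38 + 6 = 44
Not eligible = 33 + 61 = 94
Numerator = 128 + 16 = 144
Denominator = 128 + 16 + 75 + 44 + 17 + 57 = 337
RR2 = 144 / 337 = 0.4273

42.7%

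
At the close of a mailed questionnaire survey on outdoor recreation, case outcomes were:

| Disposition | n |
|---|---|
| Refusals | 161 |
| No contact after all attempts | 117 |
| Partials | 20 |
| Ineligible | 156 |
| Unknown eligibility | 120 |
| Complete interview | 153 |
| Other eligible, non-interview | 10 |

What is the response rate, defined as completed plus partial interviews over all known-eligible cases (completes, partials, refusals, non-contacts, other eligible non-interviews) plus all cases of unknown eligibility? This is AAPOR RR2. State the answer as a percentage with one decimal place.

Top → 153 + 20 = 173
Denom → 153 + 20 + 161 + 117 + 10 + 120 = 581
RR2 = 173 / 581 = 0.2978

29.8%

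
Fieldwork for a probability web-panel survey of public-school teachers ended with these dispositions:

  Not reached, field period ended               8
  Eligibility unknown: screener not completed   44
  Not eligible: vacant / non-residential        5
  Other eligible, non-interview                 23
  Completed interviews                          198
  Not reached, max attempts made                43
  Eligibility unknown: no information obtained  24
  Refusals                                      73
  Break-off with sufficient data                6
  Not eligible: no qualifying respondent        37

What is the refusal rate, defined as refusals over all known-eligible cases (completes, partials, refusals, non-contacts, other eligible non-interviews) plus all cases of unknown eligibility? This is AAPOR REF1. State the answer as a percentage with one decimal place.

17.4%

No answer / not reached = 8 + 43 = 51
Unknown if eligible = 44 + 24 = 68
Screened out, ineligible = 37 + 5 = 42
Num: 73
Denom: 198 + 6 + 73 + 51 + 23 + 68 = 419
REF1 = 73 / 419 = 0.1742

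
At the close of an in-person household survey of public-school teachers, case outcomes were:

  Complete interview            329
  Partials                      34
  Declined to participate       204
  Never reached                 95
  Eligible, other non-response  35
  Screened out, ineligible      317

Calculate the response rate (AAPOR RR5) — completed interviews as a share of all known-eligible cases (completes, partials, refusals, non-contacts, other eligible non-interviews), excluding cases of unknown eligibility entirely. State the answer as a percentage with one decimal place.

47.2%

Numerator = 329
Denominator = 329 + 34 + 204 + 95 + 35 = 697
RR5 = 329 / 697 = 0.4720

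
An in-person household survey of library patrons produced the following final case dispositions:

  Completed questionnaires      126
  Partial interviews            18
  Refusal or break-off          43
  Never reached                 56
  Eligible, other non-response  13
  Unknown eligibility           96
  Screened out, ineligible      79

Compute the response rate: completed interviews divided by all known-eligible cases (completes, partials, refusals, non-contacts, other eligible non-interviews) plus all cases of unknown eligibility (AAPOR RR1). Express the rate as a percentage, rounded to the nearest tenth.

35.8%

Num → 126
Base → 126 + 18 + 43 + 56 + 13 + 96 = 352
RR1 = 126 / 352 = 0.3580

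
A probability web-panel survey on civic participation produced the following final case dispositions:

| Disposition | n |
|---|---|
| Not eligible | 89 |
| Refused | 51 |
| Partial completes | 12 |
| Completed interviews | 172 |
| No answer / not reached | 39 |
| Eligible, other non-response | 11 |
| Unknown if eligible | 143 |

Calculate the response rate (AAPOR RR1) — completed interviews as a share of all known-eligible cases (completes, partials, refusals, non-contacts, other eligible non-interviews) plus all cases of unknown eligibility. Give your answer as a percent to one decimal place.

40.2%

Numerator = 172
Denominator = 172 + 12 + 51 + 39 + 11 + 143 = 428
RR1 = 172 / 428 = 0.4019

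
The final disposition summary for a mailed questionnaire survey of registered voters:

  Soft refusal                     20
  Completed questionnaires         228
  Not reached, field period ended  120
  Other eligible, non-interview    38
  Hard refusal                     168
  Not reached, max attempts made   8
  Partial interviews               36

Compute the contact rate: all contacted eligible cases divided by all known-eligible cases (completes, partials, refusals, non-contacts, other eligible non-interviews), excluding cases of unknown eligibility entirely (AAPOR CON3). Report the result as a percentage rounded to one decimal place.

79.3%

Refused = 168 + 20 = 188
Never reached = 120 + 8 = 128
Num → 228 + 36 + 188 + 38 = 490
Denom → 228 + 36 + 188 + 128 + 38 = 618
CON3 = 490 / 618 = 0.7929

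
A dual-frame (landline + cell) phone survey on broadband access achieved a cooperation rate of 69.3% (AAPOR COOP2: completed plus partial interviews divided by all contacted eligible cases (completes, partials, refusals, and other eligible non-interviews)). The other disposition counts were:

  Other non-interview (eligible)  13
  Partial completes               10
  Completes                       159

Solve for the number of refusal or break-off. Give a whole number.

Num = 159 + 10 = 169
COOP2 = 169 / D = 0.693
D = 169 / 0.693 = 243.9
Remaining denominator categories sum to 182
refusal or break-off = 243.9 − 182 ≈ 62

62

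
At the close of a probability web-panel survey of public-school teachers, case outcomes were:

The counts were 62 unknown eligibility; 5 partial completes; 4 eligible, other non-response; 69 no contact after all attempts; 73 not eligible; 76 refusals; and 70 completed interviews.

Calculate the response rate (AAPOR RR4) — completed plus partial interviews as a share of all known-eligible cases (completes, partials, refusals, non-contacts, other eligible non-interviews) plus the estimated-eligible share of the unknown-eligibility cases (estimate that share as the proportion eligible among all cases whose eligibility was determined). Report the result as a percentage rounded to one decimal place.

Numerator: 70 + 5 = 75
Known eligible: 70 + 5 + 76 + 69 + 4 = 224
e = 224 / (224 + 73) = 224 / 297 = 0.7542
e × U: 0.7542 × 62 = 46.76
Denom: 224 + 46.76 = 270.76
RR4 = 75 / 270.76 = 0.2770

27.7%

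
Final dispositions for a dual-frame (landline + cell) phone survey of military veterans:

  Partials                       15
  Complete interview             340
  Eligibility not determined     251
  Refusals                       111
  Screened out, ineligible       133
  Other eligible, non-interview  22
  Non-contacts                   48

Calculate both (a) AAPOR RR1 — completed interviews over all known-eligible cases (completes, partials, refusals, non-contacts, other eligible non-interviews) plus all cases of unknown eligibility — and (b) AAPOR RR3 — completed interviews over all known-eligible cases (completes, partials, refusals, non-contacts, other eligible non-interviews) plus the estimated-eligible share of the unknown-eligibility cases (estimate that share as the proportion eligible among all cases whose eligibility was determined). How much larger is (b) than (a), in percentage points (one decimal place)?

Num = 340
Denom = 340 + 15 + 111 + 48 + 22 + 251 = 787
RR1 = 340 / 787 = 0.4320
Eligible (known) = 340 + 15 + 111 + 48 + 22 = 536
e = 536 / (536 + 133) = 536 / 669 = 0.8012
Eligible share of unknowns = 0.8012 × 251 = 201.10
Denom = 536 + 201.10 = 737.10
RR3 = 340 / 737.10 = 0.4613
Difference = 46.13 − 43.20 = 2.93 percentage points

2.9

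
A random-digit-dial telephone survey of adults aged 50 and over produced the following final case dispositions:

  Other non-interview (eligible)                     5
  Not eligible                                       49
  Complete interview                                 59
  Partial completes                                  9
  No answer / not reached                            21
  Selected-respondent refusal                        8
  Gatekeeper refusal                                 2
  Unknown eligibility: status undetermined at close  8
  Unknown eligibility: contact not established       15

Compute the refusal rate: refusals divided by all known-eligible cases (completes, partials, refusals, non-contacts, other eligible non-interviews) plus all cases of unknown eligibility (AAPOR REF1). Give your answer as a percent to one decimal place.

7.9%

Refusal or break-off = 2 + 8 = 10
Unknown eligibility = 15 + 8 = 23
Top: 10
Denom: 59 + 9 + 10 + 21 + 5 + 23 = 127
REF1 = 10 / 127 = 0.0787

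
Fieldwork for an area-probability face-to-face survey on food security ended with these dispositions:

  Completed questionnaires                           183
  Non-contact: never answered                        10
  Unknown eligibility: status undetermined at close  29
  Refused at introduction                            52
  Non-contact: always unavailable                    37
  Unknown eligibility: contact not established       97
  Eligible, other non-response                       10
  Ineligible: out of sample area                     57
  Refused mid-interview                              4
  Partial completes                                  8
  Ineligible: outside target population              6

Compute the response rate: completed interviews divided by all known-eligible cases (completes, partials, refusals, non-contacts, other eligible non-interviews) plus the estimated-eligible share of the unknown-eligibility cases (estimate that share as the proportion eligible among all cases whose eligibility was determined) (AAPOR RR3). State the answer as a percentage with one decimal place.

44.8%

Refused = 52 + 4 = 56
No contact after all attempts = 10 + 37 = 47
Unknown eligibility = 97 + 29 = 126
Out of scope = 6 + 57 = 63
Num = 183
Eligible (known) = 183 + 8 + 56 + 47 + 10 = 304
e = 304 / (304 + 63) = 304 / 367 = 0.8283
e × U = 0.8283 × 126 = 104.37
Denom = 304 + 104.37 = 408.37
RR3 = 183 / 408.37 = 0.4481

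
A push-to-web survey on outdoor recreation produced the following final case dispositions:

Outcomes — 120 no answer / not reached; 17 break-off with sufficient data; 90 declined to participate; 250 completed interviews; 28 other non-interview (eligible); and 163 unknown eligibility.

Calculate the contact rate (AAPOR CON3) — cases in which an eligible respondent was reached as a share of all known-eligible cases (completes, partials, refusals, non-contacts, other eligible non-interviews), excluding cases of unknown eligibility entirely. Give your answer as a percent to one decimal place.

Numerator: 250 + 17 + 90 + 28 = 385
Denom: 250 + 17 + 90 + 120 + 28 = 505
CON3 = 385 / 505 = 0.7624

76.2%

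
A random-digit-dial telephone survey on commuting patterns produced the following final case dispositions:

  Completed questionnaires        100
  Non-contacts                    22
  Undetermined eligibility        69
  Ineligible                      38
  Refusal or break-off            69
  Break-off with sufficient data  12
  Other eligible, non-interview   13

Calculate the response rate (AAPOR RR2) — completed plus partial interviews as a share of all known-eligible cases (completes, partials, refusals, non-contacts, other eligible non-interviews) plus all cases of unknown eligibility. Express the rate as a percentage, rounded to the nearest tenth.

Num = 100 + 12 = 112
Denom = 100 + 12 + 69 + 22 + 13 + 69 = 285
RR2 = 112 / 285 = 0.3930

39.3%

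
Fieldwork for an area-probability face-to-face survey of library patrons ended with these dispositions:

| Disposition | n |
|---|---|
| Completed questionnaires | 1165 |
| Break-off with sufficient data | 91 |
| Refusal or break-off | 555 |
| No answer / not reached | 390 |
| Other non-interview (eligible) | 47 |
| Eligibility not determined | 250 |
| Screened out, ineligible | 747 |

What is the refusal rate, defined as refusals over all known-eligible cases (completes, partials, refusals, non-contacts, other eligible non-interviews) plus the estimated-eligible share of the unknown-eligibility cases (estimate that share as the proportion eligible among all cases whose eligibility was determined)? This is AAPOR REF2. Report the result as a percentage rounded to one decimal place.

Top = 555
Determined eligible = 1165 + 91 + 555 + 390 + 47 = 2248
e = 2248 / (2248 + 747) = 2248 / 2995 = 0.7506
e × U = 0.7506 × 250 = 187.65
Denominator = 2248 + 187.65 = 2435.65
REF2 = 555 / 2435.65 = 0.2279

22.8%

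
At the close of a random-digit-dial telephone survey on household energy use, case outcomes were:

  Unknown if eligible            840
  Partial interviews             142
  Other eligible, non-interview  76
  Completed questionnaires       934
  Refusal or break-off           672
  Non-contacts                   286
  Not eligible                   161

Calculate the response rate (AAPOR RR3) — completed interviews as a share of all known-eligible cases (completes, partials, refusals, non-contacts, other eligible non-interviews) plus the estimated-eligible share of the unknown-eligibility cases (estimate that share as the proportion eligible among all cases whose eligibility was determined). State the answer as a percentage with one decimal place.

32.3%

Num = 934
Determined eligible = 934 + 142 + 672 + 286 + 76 = 2110
e = 2110 / (2110 + 161) = 2110 / 2271 = 0.9291
e × U = 0.9291 × 840 = 780.44
Denom = 2110 + 780.44 = 2890.44
RR3 = 934 / 2890.44 = 0.3231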